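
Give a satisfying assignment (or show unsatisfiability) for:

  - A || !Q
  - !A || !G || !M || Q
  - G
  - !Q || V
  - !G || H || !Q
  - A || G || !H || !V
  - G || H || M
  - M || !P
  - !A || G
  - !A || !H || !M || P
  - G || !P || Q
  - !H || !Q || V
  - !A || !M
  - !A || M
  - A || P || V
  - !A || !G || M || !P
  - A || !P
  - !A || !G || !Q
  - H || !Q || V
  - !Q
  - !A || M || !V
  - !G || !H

A = False; H = False; M = True; V = True; P = False; Q = False; G = True

Unit clause (G) forces G = True.
Unit clause (!Q) forces Q = False.
In (!G || !H) only !H is left, so H = False.
Set A = False.
  then (A || !P) forces P = False.
  then (A || P || V) forces V = True.
Set M = True.
All clauses satisfied.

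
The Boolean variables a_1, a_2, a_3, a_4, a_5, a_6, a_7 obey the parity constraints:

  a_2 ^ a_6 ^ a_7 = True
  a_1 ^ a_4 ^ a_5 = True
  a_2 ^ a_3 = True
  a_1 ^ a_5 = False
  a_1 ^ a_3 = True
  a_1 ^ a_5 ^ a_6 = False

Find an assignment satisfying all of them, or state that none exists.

a_1 = False, a_2 = False, a_3 = True, a_4 = True, a_5 = False, a_6 = False, a_7 = True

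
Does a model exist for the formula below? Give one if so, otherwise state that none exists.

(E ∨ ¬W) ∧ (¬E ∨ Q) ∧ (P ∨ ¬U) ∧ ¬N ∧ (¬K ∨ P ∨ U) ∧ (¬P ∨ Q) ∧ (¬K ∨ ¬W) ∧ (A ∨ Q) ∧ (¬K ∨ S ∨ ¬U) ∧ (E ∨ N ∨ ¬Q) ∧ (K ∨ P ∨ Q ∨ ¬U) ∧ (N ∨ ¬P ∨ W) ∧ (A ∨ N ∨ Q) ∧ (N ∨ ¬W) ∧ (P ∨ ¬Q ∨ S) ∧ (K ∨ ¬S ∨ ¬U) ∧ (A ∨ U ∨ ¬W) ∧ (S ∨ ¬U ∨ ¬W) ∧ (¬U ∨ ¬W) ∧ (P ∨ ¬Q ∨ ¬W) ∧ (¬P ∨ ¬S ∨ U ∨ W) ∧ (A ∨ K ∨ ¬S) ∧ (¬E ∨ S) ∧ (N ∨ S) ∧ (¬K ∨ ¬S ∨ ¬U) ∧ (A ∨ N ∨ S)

Unit clause (¬N) forces N = False.
In (N ∨ ¬W) only ¬W is left, so W = False.
In (N ∨ S) only S is left, so S = True.
In (N ∨ ¬P ∨ W) only ¬P is left, so P = False.
In (P ∨ ¬U) only ¬U is left, so U = False.
In (¬K ∨ P ∨ U) only ¬K is left, so K = False.
In (A ∨ K ∨ ¬S) only A is left, so A = True.
Set E = False.
  then (E ∨ N ∨ ¬Q) forces Q = False.
All clauses satisfied.

E: False, N: False, U: False, P: False, K: False, W: False, A: True, Q: False, S: True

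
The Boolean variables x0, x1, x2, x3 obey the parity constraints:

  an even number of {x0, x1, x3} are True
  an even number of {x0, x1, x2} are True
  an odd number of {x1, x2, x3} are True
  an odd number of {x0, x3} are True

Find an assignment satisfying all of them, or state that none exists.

x0: False, x1: True, x2: True, x3: True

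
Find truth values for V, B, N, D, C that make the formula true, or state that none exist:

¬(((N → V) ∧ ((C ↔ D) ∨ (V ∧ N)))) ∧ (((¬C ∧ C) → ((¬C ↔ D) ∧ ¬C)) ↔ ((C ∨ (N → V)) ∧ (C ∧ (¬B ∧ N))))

V=F, B=F, N=T, D=T, C=T

  ¬(((N → V) ∧ ((C ↔ D) ∨ (V ∧ N)))) = True
    (N → V) ∧ ((C ↔ D) ∨ (V ∧ N)) = False
      N → V = False
      (C ↔ D) ∨ (V ∧ N) = True
        C ↔ D = True
        V ∧ N = False
  ((¬C ∧ C) → ((¬C ↔ D) ∧ ¬C)) ↔ ((C ∨ (N → V)) ∧ (C ∧ (¬B ∧ N))) = True
    (¬C ∧ C) → ((¬C ↔ D) ∧ ¬C) = True
      ¬C ∧ C = False
        ¬C = False
      (¬C ↔ D) ∧ ¬C = False
        ¬C ↔ D = False
          ¬C = False
        ¬C = False
    (C ∨ (N → V)) ∧ (C ∧ (¬B ∧ N)) = True
      C ∨ (N → V) = True
        N → V = False
      C ∧ (¬B ∧ N) = True
        ¬B ∧ N = True
          ¬B = True
Both conjuncts True, so the formula holds.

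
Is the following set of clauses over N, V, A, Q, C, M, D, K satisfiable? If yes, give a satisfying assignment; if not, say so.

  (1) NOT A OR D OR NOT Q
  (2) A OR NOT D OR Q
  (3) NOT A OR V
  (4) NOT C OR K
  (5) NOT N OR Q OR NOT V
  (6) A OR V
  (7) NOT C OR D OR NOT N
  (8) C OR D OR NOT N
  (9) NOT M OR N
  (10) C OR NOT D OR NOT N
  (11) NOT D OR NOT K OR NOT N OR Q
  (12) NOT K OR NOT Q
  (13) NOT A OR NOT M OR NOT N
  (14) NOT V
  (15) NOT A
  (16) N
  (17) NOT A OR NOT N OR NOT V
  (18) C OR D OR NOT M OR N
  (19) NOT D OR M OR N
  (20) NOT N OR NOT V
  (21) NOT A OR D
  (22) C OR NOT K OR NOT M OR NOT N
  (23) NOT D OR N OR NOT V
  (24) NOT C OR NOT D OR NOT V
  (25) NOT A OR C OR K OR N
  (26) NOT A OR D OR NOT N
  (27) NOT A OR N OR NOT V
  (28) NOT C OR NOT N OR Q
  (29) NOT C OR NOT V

Case V = True:
  Clause (NOT V) is falsified — contradiction.
Case V = False:
  (NOT A OR V) forces A = False.
  Clause (A OR V) is falsified — contradiction.
Both cases fail, so the formula is unsatisfiable.

UNSATISFIABLE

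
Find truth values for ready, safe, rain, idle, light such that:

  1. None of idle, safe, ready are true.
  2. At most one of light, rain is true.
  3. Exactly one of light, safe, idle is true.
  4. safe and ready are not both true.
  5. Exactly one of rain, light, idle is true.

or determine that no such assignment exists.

ready=F, safe=F, rain=F, idle=F, light=T

  (1) {idle, safe, ready}: 0 true — none ✓
  (2) {light, rain}: 1 true — at most one ✓
  (3) {light, safe, idle}: 1 true — exactly one ✓
  (4) safe=F, ready=F — not both ✓
  (5) {rain, light, idle}: 1 true — exactly one ✓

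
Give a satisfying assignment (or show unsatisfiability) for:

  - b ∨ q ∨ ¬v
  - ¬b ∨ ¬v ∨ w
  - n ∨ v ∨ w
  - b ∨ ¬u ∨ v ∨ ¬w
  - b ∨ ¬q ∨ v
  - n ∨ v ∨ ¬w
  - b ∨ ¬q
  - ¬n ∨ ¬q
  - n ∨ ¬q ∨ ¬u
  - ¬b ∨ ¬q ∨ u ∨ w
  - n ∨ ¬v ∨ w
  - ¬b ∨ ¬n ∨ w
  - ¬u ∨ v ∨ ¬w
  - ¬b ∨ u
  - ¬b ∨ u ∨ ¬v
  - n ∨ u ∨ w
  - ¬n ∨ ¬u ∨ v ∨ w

Try q = True:
  (b ∨ ¬q) forces b = True.
  (¬n ∨ ¬q) forces n = False.
  (n ∨ ¬q ∨ ¬u) forces u = False.
  clause (¬b ∨ u) is falsified — backtrack.
So q = False.
Set n = True.
Set w = False.
  then (¬b ∨ ¬n ∨ w) forces b = False.
  then (b ∨ q ∨ ¬v) forces v = False.
  then (¬n ∨ ¬u ∨ v ∨ w) forces u = False.
All clauses satisfied.

q = False; n = True; w = False; u = False; v = False; b = False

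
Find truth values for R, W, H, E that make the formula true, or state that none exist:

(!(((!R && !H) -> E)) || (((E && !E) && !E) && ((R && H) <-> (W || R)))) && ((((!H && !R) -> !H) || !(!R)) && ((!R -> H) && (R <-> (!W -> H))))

Unsatisfiable

Case E = True: the conjunct !(((!R && !H) -> E)) || (((E && !E) && !E) && ((R && H) <-> (W || R))) becomes !True || (False && ((R && H) <-> (W || R))) = False.
Case E = False: the formula simplifies to !(!((!R && !H))) && ((((!H && !R) -> !H) || !(!R)) && ((!R -> H) && (R <-> (!W -> H)))).
  H = True: the conjunct !(!((!R && !H))) becomes !(!False) = False.
  H = False: simplifies to !(!(!R)) && (R && (R <-> W)).
    R = True: the conjunct !(!(!R)) becomes !(!False) = False.
    R = False: the conjunct R is False.
Both cases fail — unsatisfiable.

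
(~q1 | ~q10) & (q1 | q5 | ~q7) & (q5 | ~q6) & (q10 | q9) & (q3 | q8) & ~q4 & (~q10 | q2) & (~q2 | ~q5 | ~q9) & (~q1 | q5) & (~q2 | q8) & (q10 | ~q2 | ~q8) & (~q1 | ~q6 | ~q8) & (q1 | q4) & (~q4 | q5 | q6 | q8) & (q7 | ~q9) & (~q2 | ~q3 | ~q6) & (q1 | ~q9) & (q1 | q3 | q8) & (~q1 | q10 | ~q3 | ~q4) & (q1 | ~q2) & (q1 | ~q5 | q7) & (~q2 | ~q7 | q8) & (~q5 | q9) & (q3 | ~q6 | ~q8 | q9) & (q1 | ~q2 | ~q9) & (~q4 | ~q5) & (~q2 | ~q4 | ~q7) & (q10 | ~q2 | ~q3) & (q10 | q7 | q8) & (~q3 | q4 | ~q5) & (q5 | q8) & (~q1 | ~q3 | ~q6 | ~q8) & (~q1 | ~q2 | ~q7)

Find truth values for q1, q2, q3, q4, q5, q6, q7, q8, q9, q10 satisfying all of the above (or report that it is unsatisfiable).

q1: True, q2: False, q3: False, q4: False, q5: True, q6: False, q7: True, q8: True, q9: True, q10: False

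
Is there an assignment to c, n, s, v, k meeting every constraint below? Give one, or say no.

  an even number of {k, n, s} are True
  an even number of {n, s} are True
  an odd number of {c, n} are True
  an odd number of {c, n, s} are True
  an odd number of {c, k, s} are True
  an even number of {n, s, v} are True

c: True, n: False, s: False, v: False, k: False

{k, n, s}: 0 true → even ✓
{n, s}: 0 true → even ✓
{c, n}: 1 true → odd ✓
{c, n, s}: 1 true → odd ✓
{c, k, s}: 1 true → odd ✓
{n, s, v}: 0 true → even ✓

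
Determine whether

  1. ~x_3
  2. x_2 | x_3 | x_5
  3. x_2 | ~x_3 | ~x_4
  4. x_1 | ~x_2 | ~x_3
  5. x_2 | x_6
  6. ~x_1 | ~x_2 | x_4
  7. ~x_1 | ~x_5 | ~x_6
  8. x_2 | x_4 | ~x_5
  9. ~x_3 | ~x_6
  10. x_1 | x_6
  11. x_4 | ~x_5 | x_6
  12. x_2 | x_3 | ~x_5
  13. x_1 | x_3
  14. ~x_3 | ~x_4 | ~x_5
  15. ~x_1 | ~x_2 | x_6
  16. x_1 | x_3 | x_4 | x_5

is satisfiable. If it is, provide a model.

x_1: True; x_2: True; x_3: False; x_4: True; x_5: False; x_6: True

Unit clause (~x_3) forces x_3 = False.
In (x_1 | x_3) only x_1 is left, so x_1 = True.
Try x_2 = False:
  (x_2 | x_3 | x_5) forces x_5 = True.
  clause (x_2 | x_3 | ~x_5) is falsified — backtrack.
So x_2 = True.
  then (~x_1 | ~x_2 | x_4) forces x_4 = True.
  then (~x_1 | ~x_2 | x_6) forces x_6 = True.
  then (~x_1 | ~x_5 | ~x_6) forces x_5 = False.
All clauses satisfied.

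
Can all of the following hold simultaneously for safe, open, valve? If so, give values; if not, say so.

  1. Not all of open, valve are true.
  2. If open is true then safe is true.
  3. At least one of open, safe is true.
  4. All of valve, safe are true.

safe=T, open=F, valve=T

  (1) {open, valve}: 1/2 true — not all ✓
  (2) open=F ⇒ safe: vacuous ✓
  (3) {open, safe}: 1 true — at least one ✓
  (4) {valve, safe}: all 2 true ✓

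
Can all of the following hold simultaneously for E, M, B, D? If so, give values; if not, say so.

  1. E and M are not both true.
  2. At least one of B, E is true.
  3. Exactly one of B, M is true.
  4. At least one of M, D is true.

E = False, M = False, B = True, D = True

  (1) E=F, M=F — not both ✓
  (2) {B, E}: 1 true — at least one ✓
  (3) {B, M}: 1 true — exactly one ✓
  (4) {M, D}: 1 true — at least one ✓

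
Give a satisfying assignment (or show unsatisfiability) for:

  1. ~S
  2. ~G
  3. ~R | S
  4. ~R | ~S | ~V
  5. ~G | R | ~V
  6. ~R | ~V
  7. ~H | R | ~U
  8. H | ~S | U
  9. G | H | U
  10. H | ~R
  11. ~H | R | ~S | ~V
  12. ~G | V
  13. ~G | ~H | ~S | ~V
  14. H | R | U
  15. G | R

Unsatisfiable — no assignment works.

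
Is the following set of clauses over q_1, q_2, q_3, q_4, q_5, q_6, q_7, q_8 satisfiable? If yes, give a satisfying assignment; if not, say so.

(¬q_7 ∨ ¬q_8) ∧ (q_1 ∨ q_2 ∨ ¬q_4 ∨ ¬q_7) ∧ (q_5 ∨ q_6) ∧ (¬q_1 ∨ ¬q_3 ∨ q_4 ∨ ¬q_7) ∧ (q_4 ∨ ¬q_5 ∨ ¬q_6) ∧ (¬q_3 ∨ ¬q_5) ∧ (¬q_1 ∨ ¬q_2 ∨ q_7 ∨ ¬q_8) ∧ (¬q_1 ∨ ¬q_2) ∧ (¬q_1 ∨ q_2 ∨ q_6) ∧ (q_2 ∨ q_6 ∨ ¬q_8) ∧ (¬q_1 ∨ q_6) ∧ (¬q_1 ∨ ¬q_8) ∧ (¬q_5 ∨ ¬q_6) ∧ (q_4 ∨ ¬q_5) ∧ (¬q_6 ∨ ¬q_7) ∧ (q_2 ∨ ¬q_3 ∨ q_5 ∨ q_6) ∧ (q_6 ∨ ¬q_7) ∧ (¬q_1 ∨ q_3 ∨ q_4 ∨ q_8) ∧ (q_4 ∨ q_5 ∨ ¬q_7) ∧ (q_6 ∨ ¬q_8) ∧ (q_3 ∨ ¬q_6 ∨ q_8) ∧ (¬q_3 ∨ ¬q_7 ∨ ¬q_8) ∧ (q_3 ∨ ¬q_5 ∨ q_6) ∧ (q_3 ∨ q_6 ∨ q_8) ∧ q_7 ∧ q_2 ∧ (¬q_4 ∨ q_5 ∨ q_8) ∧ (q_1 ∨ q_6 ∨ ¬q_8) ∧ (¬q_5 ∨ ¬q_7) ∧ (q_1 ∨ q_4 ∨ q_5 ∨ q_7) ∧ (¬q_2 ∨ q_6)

The formula is unsatisfiable.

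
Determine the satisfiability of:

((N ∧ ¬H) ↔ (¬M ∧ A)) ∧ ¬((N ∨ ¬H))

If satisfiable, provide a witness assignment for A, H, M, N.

A=F, H=T, M=F, N=F

  (N ∧ ¬H) ↔ (¬M ∧ A) = True
    N ∧ ¬H = False
      ¬H = False
    ¬M ∧ A = False
      ¬M = True
  ¬((N ∨ ¬H)) = True
    N ∨ ¬H = False
      ¬H = False
Both conjuncts True, so the formula holds.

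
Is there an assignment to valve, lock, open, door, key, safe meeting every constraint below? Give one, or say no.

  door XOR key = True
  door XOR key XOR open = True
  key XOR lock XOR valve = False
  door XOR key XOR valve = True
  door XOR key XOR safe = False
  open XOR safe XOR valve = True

valve: False, lock: True, open: False, door: False, key: True, safe: True

door XOR key = F XOR T = True ✓
door XOR key XOR open = F XOR T XOR F = True ✓
key XOR lock XOR valve = T XOR T XOR F = False ✓
door XOR key XOR valve = F XOR T XOR F = True ✓
door XOR key XOR safe = F XOR T XOR T = False ✓
open XOR safe XOR valve = F XOR T XOR F = True ✓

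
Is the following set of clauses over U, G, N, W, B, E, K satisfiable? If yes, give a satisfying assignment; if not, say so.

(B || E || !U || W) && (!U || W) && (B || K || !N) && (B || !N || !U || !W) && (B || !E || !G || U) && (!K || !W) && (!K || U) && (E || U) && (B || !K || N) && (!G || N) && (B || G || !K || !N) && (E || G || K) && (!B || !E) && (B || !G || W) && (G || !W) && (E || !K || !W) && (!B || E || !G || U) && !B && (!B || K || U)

Unit clause (!B) forces B = False.
Try U = True:
  (!U || W) forces W = True.
  (B || !N || !U || !W) forces N = False.
  (!K || !W) forces K = False.
  (!G || N) forces G = False.
  clause (G || !W) is falsified — backtrack.
So U = False.
  then (!K || U) forces K = False.
  then (E || U) forces E = True.
  then (B || K || !N) forces N = False.
  then (B || !E || !G || U) forces G = False.
  then (G || !W) forces W = False.
All clauses satisfied.

U = False, G = False, N = False, W = False, B = False, E = True, K = False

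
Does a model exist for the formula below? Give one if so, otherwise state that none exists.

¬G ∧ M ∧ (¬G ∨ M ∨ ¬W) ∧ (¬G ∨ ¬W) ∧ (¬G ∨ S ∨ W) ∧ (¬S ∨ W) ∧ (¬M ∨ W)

W: True; G: False; M: True; S: False

Unit clause (¬G) forces G = False.
Unit clause (M) forces M = True.
In (¬M ∨ W) only W is left, so W = True.
Set S = False.
Check each clause:
  (¬G): ¬G holds.
  (M): M holds.
  (¬G ∨ M ∨ ¬W): ¬G holds.
  (¬G ∨ ¬W): ¬G holds.
  (¬G ∨ S ∨ W): ¬G holds.
  (¬S ∨ W): ¬S holds.
  (¬M ∨ W): W holds.
All clauses satisfied.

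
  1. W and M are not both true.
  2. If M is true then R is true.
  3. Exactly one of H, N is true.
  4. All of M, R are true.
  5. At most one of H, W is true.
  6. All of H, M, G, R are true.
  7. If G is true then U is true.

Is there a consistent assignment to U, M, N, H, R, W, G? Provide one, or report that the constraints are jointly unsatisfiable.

U=T, M=T, N=F, H=T, R=T, W=F, G=T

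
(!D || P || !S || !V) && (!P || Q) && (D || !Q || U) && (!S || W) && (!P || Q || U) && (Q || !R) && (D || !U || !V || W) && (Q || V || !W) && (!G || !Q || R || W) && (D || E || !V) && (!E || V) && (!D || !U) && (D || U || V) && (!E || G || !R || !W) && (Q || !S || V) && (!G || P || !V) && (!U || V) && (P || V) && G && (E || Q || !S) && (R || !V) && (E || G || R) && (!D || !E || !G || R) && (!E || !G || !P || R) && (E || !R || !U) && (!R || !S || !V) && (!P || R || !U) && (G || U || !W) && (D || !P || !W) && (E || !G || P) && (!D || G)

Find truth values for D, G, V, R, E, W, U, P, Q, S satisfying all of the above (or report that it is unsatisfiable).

Unit clause (G) forces G = True.
Set D = True.
  then (!D || !U) forces U = False.
Set V = True.
  then (!G || P || !V) forces P = True.
  then (R || !V) forces R = True.
  then (!R || !S || !V) forces S = False.
  then (!P || Q) forces Q = True.
Set E = True.
Set W = True.
All clauses satisfied.

D: True; G: True; V: True; R: True; E: True; W: True; U: False; P: True; Q: True; S: False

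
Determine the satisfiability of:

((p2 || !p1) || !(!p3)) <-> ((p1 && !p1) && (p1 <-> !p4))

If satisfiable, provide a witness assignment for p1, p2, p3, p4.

p1 = True, p2 = False, p3 = False, p4 = False

  ((p2 || !p1) || !(!p3)) <-> ((p1 && !p1) && (p1 <-> !p4)) = True
    (p2 || !p1) || !(!p3) = False
      p2 || !p1 = False
        !p1 = False
      !(!p3) = False
        !p3 = True
    (p1 && !p1) && (p1 <-> !p4) = False
      p1 && !p1 = False
        !p1 = False
      p1 <-> !p4 = True
        !p4 = True
The formula evaluates to True.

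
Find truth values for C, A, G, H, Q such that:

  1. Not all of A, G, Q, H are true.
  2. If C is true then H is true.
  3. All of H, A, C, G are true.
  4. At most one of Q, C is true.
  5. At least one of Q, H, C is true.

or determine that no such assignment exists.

C = True; A = True; G = True; H = True; Q = False

  (1) {A, G, Q, H}: 3/4 true — not all ✓
  (2) C=T ⇒ H: T ✓
  (3) {H, A, C, G}: all 4 true ✓
  (4) {Q, C}: 1 true — at most one ✓
  (5) {Q, H, C}: 2 true — at least one ✓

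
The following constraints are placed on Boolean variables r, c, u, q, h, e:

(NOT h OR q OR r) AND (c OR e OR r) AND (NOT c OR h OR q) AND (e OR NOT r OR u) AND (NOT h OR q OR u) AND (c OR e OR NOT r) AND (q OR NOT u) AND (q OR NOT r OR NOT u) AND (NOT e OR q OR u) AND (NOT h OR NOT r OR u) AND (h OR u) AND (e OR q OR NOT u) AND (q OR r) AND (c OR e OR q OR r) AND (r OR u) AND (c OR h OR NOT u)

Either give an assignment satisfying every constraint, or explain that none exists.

r = False; c = True; u = True; q = True; h = True; e = True

Set r = False.
  then (q OR r) forces q = True.
  then (r OR u) forces u = True.
Set c = True.
Set h = True.
Set e = True.
All clauses satisfied.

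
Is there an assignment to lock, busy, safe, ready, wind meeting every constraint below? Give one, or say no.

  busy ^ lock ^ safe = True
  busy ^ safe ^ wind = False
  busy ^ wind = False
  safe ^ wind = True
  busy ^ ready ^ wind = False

lock: False, busy: True, safe: False, ready: False, wind: True

busy ^ lock ^ safe = T ^ F ^ F = True ✓
busy ^ safe ^ wind = T ^ F ^ T = False ✓
busy ^ wind = T ^ T = False ✓
safe ^ wind = F ^ T = True ✓
busy ^ ready ^ wind = T ^ F ^ T = False ✓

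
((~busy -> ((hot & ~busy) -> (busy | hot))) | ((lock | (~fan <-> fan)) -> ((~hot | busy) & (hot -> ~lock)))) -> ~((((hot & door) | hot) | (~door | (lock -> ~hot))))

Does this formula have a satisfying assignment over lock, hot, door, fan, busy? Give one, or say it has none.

Case hot = True: the formula becomes (True | ((lock | (~fan <-> fan)) -> (busy & ~lock))) -> ~True = False.
Case hot = False: the formula becomes (True | True) -> ~True = False.
Both cases fail — unsatisfiable.

UNSATISFIABLE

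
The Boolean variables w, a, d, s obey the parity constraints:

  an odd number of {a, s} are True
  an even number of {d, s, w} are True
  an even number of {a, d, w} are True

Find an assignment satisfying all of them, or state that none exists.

Unsatisfiable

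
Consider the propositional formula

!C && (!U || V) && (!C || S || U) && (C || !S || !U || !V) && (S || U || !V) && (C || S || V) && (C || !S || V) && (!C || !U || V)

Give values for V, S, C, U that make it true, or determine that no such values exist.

V = True, S = False, C = False, U = True

Unit clause (!C) forces C = False.
Try V = False:
  (!U || V) forces U = False.
  (C || S || V) forces S = True.
  clause (C || !S || V) is falsified — backtrack.
So V = True.
Set S = False.
  then (S || U || !V) forces U = True.
Check each clause:
  (!C): !C holds.
  (!U || V): V holds.
  (!C || S || U): !C holds.
  (C || !S || !U || !V): !S holds.
  (S || U || !V): U holds.
  (C || S || V): V holds.
  (C || !S || V): !S holds.
  (!C || !U || V): !C holds.
All clauses satisfied.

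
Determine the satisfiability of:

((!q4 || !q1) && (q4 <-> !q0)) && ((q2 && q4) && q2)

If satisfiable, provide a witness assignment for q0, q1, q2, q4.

q0 = False; q1 = False; q2 = True; q4 = True

  (!q4 || !q1) && (q4 <-> !q0) = True
    !q4 || !q1 = True
      !q4 = False
      !q1 = True
    q4 <-> !q0 = True
      !q0 = True
  (q2 && q4) && q2 = True
    q2 && q4 = True
Both conjuncts True, so the formula holds.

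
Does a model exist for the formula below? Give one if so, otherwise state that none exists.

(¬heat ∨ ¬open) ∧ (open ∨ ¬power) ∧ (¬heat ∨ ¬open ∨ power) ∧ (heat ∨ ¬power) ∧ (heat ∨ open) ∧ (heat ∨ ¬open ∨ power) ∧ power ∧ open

Case power = True:
  (open ∨ ¬power) forces open = True.
  (¬heat ∨ ¬open) forces heat = False.
  Clause (heat ∨ ¬power) is falsified — contradiction.
Case power = False:
  Clause (power) is falsified — contradiction.
Both cases fail, so the formula is unsatisfiable.

Unsatisfiable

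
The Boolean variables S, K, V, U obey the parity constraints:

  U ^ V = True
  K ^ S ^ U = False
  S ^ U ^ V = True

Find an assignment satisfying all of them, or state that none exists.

S=F, K=T, V=F, U=T

U ^ V = T ^ F = True ✓
K ^ S ^ U = T ^ F ^ T = False ✓
S ^ U ^ V = F ^ T ^ F = True ✓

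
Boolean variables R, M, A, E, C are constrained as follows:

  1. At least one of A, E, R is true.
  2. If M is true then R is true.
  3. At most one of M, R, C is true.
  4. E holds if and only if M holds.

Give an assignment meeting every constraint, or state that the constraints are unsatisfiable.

R: False; M: False; A: True; E: False; C: False

  (1) {A, E, R}: 1 true — at least one ✓
  (2) M=F ⇒ R: vacuous ✓
  (3) {M, R, C}: 0 true — at most one ✓
  (4) E=F, M=F — same ✓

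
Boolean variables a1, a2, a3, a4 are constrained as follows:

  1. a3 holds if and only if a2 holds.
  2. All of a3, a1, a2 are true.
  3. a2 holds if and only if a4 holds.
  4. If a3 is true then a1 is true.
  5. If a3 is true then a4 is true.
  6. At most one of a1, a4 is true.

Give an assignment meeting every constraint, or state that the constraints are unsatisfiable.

No satisfying assignment exists.

Case a1 = True:
  (2) forces a3 = True.
  (1) with a3=T forces a2 = True.
  (3) with a2=T forces a4 = True.
  Constraint (6) is violated (a1=T, a4=T) — contradiction.
Case a1 = False:
  Constraint (2) is violated (a1=F) — contradiction.
Both cases fail — unsatisfiable.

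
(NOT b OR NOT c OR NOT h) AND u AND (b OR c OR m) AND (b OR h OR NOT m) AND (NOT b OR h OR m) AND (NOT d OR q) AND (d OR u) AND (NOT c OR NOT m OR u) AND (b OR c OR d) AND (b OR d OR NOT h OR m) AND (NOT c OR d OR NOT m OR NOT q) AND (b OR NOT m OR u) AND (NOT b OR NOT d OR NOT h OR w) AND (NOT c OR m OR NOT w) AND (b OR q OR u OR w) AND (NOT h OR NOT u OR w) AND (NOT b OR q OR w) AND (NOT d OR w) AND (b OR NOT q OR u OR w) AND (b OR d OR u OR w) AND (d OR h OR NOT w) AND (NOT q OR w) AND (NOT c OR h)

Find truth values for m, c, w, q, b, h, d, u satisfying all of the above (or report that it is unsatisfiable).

Unit clause (u) forces u = True.
Set m = True.
Set c = False.
Try w = False:
  (NOT h OR NOT u OR w) forces h = False.
  (b OR h OR NOT m) forces b = True.
  (NOT b OR q OR w) forces q = True.
  clause (NOT q OR w) is falsified — backtrack.
So w = True.
Set q = True.
Set b = True.
Set h = False.
  then (d OR h OR NOT w) forces d = True.
All clauses satisfied.

m: True, c: False, w: True, q: True, b: True, h: False, d: True, u: True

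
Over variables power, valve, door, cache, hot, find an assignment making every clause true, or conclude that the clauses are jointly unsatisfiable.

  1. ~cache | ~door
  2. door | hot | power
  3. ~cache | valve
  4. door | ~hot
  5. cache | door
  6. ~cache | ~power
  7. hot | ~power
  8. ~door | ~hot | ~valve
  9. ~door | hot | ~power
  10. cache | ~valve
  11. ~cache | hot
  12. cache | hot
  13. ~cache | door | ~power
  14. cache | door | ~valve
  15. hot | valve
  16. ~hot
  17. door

Case door = True:
  (~cache | ~door) forces cache = False.
  (cache | ~valve) forces valve = False.
  (cache | hot) forces hot = True.
  Clause (~hot) is falsified — contradiction.
Case door = False:
  Clause (door) is falsified — contradiction.
Both cases fail, so the formula is unsatisfiable.

UNSATISFIABLE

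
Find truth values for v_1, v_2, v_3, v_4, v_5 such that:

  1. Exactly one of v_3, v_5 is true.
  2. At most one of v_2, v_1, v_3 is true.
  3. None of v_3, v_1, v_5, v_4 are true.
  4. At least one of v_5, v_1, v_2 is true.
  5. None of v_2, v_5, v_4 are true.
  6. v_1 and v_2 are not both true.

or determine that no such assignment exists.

Case v_3 = True:
  Constraint (3) is violated (v_3=T) — contradiction.
Case v_3 = False:
  (1) with v_3=F forces v_5 = True.
  Constraint (3) is violated (v_5=T) — contradiction.
Both cases fail — unsatisfiable.

The formula is unsatisfiable.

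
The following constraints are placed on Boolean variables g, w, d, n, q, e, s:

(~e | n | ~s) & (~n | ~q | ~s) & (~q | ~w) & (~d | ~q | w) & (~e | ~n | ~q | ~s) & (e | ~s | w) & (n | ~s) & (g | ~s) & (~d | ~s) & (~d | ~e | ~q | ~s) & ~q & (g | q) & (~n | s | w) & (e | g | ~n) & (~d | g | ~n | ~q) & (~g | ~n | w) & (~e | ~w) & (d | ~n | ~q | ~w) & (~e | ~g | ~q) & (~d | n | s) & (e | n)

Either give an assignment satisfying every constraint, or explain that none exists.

Unit clause (~q) forces q = False.
In (g | q) only g is left, so g = True.
Set w = True.
  then (~e | ~w) forces e = False.
  then (e | n) forces n = True.
Set d = False.
Set s = False.
All clauses satisfied.

g = True, w = True, d = False, n = True, q = False, e = False, s = False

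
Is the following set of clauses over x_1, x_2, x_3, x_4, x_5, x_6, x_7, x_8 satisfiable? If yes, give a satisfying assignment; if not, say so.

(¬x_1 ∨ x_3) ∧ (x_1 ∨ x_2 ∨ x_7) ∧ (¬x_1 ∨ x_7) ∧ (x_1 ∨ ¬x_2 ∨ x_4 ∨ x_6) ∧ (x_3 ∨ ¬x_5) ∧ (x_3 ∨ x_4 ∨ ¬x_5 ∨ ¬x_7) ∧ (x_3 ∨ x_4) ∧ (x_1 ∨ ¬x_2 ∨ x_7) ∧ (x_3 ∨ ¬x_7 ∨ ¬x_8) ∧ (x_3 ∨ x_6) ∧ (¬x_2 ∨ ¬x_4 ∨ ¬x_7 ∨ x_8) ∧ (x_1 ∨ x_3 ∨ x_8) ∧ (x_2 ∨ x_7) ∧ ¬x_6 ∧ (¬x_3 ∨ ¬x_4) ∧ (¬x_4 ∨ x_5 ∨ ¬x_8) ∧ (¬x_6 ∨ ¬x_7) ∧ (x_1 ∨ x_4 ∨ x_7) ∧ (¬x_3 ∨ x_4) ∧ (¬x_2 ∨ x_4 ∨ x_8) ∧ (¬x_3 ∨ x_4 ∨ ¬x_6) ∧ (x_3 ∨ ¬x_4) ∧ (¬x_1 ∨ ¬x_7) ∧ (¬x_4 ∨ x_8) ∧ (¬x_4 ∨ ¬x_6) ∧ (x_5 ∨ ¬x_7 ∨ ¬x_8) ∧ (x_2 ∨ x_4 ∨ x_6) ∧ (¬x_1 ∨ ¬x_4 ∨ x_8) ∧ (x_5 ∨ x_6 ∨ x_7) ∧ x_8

Case x_6 = True:
  Clause (¬x_6) is falsified — contradiction.
Case x_6 = False:
  (x_3 ∨ x_6) forces x_3 = True.
  (¬x_3 ∨ ¬x_4) forces x_4 = False.
  Clause (¬x_3 ∨ x_4) is falsified — contradiction.
Both cases fail, so the formula is unsatisfiable.

UNSATISFIABLE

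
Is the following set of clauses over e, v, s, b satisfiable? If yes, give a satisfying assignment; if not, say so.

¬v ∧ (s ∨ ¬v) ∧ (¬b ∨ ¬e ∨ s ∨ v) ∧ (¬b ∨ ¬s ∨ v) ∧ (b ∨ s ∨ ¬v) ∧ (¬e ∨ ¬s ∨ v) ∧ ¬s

Unit clause (¬v) forces v = False.
Unit clause (¬s) forces s = False.
Set e = False.
Set b = True.
Check each clause:
  (¬v): ¬v holds.
  (s ∨ ¬v): ¬v holds.
  (¬b ∨ ¬e ∨ s ∨ v): ¬e holds.
  (¬b ∨ ¬s ∨ v): ¬s holds.
  (b ∨ s ∨ ¬v): b holds.
  (¬e ∨ ¬s ∨ v): ¬e holds.
  (¬s): ¬s holds.
All clauses satisfied.

e = False, v = False, s = False, b = True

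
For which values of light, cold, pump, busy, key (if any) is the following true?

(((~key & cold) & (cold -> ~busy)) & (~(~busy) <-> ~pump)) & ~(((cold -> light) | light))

light=F; cold=T; pump=T; busy=F; key=F

  ((~key & cold) & (cold -> ~busy)) & (~(~busy) <-> ~pump) = True
    (~key & cold) & (cold -> ~busy) = True
      ~key & cold = True
        ~key = True
      cold -> ~busy = True
        ~busy = True
    ~(~busy) <-> ~pump = True
      ~(~busy) = False
        ~busy = True
      ~pump = False
  ~(((cold -> light) | light)) = True
    (cold -> light) | light = False
      cold -> light = False
Both conjuncts True, so the formula holds.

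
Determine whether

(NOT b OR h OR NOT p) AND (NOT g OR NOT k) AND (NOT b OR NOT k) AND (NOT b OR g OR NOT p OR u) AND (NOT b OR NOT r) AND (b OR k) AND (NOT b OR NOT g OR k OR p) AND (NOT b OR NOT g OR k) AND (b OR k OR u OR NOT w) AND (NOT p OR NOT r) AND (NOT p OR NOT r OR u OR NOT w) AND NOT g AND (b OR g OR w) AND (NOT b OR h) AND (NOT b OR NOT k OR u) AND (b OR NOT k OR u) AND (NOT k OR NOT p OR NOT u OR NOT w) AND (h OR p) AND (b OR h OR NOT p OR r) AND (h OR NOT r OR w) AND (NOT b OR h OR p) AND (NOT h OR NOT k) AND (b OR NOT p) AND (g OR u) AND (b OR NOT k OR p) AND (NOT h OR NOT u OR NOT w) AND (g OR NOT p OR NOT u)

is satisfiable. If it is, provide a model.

Unit clause (NOT g) forces g = False.
In (g OR u) only u is left, so u = True.
In (g OR NOT p OR NOT u) only NOT p is left, so p = False.
In (h OR p) only h is left, so h = True.
In (NOT h OR NOT k) only NOT k is left, so k = False.
In (NOT h OR NOT u OR NOT w) only NOT w is left, so w = False.
In (b OR k) only b is left, so b = True.
In (NOT b OR NOT r) only NOT r is left, so r = False.
All clauses satisfied.

p = False, h = True, r = False, u = True, k = False, b = True, g = False, w = False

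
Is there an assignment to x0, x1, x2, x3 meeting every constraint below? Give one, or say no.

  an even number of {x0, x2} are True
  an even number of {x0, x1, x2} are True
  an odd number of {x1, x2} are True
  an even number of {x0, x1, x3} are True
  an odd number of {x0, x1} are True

x0 = True; x1 = False; x2 = True; x3 = True

{x0, x2}: 2 true → even ✓
{x0, x1, x2}: 2 true → even ✓
{x1, x2}: 1 true → odd ✓
{x0, x1, x3}: 2 true → even ✓
{x0, x1}: 1 true → odd ✓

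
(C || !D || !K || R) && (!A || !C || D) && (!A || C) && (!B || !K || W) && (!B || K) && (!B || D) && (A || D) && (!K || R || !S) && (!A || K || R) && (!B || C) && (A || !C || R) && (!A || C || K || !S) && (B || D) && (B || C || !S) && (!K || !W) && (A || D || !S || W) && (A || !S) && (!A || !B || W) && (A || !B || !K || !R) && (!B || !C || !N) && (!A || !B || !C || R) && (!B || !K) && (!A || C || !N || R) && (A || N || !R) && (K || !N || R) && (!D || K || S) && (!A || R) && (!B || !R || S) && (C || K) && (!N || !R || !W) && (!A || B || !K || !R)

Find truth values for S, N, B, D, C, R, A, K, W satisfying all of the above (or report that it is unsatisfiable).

S = True; N = False; B = False; D = True; C = True; R = True; A = True; K = False; W = True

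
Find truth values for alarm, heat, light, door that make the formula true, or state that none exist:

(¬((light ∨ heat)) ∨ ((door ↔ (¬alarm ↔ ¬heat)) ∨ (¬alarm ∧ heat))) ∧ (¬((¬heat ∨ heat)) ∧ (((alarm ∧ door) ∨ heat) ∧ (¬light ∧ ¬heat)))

Unsatisfiable — no assignment works.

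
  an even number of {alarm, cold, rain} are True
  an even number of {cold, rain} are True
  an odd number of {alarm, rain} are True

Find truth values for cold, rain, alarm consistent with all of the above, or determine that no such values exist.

cold=T, rain=T, alarm=F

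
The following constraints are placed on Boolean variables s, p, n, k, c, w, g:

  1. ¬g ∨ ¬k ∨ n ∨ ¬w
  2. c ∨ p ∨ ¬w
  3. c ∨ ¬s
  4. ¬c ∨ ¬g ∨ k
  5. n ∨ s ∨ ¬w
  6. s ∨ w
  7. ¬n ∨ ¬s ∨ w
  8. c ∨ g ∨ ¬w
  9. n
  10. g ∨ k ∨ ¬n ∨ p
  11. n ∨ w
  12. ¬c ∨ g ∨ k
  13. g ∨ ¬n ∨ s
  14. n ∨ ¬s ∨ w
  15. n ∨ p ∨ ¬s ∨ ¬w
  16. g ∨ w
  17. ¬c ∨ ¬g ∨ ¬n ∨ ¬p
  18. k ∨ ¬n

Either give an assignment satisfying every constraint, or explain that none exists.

s = False; p = False; n = True; k = True; c = True; w = True; g = True

Unit clause (n) forces n = True.
In (k ∨ ¬n) only k is left, so k = True.
Set s = False.
  then (s ∨ w) forces w = True.
  then (g ∨ ¬n ∨ s) forces g = True.
Set p = False.
  then (c ∨ p ∨ ¬w) forces c = True.
All clauses satisfied.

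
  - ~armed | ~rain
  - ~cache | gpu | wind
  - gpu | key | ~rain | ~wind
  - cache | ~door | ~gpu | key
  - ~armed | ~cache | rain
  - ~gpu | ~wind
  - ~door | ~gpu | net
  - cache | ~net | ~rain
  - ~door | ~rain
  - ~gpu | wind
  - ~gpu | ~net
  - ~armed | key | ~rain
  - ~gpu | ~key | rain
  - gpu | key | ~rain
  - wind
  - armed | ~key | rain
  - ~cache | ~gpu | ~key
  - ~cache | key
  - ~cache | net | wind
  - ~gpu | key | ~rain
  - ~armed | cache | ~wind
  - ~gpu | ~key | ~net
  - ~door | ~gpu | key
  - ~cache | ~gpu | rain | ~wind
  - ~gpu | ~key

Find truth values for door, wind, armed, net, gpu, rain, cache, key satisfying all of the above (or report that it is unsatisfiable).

door: False; wind: True; armed: False; net: False; gpu: False; rain: True; cache: False; key: True

Unit clause (wind) forces wind = True.
In (~gpu | ~wind) only ~gpu is left, so gpu = False.
Set door = False.
Try armed = True:
  (~armed | ~rain) forces rain = False.
  (~armed | ~cache | rain) forces cache = False.
  clause (~armed | cache | ~wind) is falsified — backtrack.
So armed = False.
Set net = False.
Set rain = True.
  then (gpu | key | ~rain | ~wind) forces key = True.
Set cache = False.
All clauses satisfied.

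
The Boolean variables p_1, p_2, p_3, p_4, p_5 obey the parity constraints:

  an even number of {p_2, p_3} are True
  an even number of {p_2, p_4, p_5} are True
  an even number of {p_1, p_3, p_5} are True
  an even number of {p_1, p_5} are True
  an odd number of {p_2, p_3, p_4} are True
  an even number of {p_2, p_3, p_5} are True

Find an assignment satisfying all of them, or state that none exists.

Adding constraints 1, 2, 3, 4, 5, 6 mod 2: every variable appears an even number of times on the left, so the left side is 0.
But the right sides sum to 1 (mod 2). 0 ≠ 1 — the system is inconsistent.

Unsatisfiable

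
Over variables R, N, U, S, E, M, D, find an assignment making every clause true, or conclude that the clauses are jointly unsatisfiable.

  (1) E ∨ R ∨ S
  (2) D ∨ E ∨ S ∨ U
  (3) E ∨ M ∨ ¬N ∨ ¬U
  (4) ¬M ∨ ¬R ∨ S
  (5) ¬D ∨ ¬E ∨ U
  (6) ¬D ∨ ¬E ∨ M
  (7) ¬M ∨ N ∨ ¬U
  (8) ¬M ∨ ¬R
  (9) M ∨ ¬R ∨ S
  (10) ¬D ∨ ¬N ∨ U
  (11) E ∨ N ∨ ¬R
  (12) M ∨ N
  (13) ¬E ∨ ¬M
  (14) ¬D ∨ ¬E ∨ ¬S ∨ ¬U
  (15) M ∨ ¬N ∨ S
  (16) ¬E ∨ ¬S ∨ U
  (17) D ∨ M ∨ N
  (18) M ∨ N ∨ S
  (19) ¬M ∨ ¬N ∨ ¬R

R: True; N: True; U: True; S: True; E: True; M: False; D: False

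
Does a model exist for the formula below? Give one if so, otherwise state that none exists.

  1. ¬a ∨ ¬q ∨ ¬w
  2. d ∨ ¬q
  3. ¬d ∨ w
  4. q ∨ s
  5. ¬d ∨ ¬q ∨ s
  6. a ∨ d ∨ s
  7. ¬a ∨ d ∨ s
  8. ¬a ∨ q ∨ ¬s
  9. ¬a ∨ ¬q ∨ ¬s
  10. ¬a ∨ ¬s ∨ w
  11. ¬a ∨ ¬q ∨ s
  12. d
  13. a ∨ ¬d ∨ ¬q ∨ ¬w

d=T, q=F, s=T, a=F, w=T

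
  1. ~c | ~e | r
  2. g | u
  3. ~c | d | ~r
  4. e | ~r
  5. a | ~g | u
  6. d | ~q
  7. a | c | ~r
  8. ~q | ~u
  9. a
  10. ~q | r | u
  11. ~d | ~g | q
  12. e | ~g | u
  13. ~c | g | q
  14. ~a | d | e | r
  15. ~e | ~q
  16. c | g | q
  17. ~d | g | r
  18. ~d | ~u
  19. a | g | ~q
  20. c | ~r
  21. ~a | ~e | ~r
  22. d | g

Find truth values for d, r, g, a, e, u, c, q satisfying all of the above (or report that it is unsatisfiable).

Unit clause (a) forces a = True.
Set d = False.
  then (d | ~q) forces q = False.
  then (d | g) forces g = True.
Try r = True:
  (~c | d | ~r) forces c = False.
  clause (c | ~r) is falsified — backtrack.
So r = False.
  then (~a | d | e | r) forces e = True.
  then (~c | ~e | r) forces c = False.
Set u = True.
All clauses satisfied.

d=F, r=F, g=T, a=T, e=T, u=T, c=F, q=F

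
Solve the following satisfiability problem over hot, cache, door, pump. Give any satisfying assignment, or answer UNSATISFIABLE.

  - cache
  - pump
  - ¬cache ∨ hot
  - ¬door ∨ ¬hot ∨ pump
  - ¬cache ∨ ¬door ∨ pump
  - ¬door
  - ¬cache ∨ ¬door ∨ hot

hot=T, cache=T, door=F, pump=T

Unit clause (cache) forces cache = True.
Unit clause (pump) forces pump = True.
In (¬cache ∨ hot) only hot is left, so hot = True.
Unit clause (¬door) forces door = False.
Check each clause:
  (cache): cache holds.
  (pump): pump holds.
  (¬cache ∨ hot): hot holds.
  (¬door ∨ ¬hot ∨ pump): ¬door holds.
  (¬cache ∨ ¬door ∨ pump): ¬door holds.
  (¬door): ¬door holds.
  (¬cache ∨ ¬door ∨ hot): ¬door holds.
All clauses satisfied.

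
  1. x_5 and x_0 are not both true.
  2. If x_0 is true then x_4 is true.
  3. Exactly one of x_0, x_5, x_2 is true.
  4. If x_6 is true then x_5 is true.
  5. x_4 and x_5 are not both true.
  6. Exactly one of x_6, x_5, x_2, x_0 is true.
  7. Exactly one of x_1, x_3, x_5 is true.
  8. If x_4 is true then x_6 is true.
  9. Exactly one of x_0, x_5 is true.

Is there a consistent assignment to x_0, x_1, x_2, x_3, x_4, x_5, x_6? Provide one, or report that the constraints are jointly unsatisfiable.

x_0=F, x_1=F, x_2=F, x_3=F, x_4=F, x_5=T, x_6=F

  (1) x_5=T, x_0=F — not both ✓
  (2) x_0=F ⇒ x_4: vacuous ✓
  (3) {x_0, x_5, x_2}: 1 true — exactly one ✓
  (4) x_6=F ⇒ x_5: vacuous ✓
  (5) x_4=F, x_5=T — not both ✓
  (6) {x_6, x_5, x_2, x_0}: 1 true — exactly one ✓
  (7) {x_1, x_3, x_5}: 1 true — exactly one ✓
  (8) x_4=F ⇒ x_6: vacuous ✓
  (9) {x_0, x_5}: 1 true — exactly one ✓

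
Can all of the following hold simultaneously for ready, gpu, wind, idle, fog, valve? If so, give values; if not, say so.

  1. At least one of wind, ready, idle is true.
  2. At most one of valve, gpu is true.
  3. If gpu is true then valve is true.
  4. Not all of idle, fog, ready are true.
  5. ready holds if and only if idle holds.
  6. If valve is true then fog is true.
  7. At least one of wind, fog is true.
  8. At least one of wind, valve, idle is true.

ready = False, gpu = False, wind = True, idle = False, fog = False, valve = False

  (1) {wind, ready, idle}: 1 true — at least one ✓
  (2) {valve, gpu}: 0 true — at most one ✓
  (3) gpu=F ⇒ valve: vacuous ✓
  (4) {idle, fog, ready}: 0/3 true — not all ✓
  (5) ready=F, idle=F — same ✓
  (6) valve=F ⇒ fog: vacuous ✓
  (7) {wind, fog}: 1 true — at least one ✓
  (8) {wind, valve, idle}: 1 true — at least one ✓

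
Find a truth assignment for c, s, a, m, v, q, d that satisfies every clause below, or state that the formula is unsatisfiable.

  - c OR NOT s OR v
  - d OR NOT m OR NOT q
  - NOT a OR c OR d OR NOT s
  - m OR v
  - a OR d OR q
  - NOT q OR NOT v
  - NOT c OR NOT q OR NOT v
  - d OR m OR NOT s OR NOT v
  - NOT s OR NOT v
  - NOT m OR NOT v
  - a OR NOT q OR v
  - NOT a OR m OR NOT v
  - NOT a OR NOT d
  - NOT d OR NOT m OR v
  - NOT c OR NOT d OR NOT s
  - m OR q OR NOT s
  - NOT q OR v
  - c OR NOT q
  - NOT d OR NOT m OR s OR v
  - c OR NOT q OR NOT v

c: True, s: True, a: True, m: True, v: False, q: False, d: False

Set c = True.
Set s = True.
  then (NOT s OR NOT v) forces v = False.
  then (NOT c OR NOT d OR NOT s) forces d = False.
  then (NOT q OR v) forces q = False.
  then (m OR v) forces m = True.
  then (a OR d OR q) forces a = True.
All clauses satisfied.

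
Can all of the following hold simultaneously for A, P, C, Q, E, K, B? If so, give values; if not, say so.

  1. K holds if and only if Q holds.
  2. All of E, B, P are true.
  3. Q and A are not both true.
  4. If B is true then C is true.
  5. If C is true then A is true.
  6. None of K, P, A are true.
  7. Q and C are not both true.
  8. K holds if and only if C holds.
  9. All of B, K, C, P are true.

UNSATISFIABLE

Case P = True:
  Constraint (6) is violated (P=T) — contradiction.
Case P = False:
  Constraint (2) is violated (P=F) — contradiction.
Both cases fail — unsatisfiable.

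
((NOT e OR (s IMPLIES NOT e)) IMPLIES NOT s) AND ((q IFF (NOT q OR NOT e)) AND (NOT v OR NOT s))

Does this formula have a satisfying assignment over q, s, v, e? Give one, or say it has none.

q = True, s = False, v = False, e = False

  (NOT e OR (s IMPLIES NOT e)) IMPLIES NOT s = True
    NOT e OR (s IMPLIES NOT e) = True
      NOT e = True
      s IMPLIES NOT e = True
        NOT e = True
    NOT s = True
  (q IFF (NOT q OR NOT e)) AND (NOT v OR NOT s) = True
    q IFF (NOT q OR NOT e) = True
      NOT q OR NOT e = True
        NOT q = False
        NOT e = True
    NOT v OR NOT s = True
      NOT v = True
      NOT s = True
Both conjuncts True, so the formula holds.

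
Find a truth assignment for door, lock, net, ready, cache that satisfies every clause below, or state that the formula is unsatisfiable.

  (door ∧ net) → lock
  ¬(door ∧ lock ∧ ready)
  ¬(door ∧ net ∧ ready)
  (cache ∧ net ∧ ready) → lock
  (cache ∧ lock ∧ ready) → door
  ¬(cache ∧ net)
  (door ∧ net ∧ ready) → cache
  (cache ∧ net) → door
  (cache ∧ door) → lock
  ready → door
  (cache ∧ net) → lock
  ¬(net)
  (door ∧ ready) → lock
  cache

Unit clause (¬net) forces net = False.
Unit clause (cache) forces cache = True.
Set door = False.
  then (door ∨ ¬ready) forces ready = False.
Set lock = True.
All clauses satisfied.

door: False, lock: True, net: False, ready: False, cache: True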